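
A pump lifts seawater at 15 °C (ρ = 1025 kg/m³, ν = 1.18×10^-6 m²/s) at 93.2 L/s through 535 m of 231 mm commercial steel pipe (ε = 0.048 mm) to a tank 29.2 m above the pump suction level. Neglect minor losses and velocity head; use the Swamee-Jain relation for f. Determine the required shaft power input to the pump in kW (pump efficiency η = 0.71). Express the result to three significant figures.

V = 4Q/(πD²) = 2.224 m/s; Re = 4.35×10^5; ε/D = 2.08×10^-4; f = 0.01577
h_f = f(L/D)V²/2g = 9.209 m
Total head H = z + h_f = 29.2 + 9.209 = 38.41 m
P_hyd = ρgQH = 1025·9.81·0.0932·38.41 = 35.99 kW
P_shaft = P_hyd/η = 35.99/0.71 = 50.70 kW

P_shaft ≈ 50.7 kW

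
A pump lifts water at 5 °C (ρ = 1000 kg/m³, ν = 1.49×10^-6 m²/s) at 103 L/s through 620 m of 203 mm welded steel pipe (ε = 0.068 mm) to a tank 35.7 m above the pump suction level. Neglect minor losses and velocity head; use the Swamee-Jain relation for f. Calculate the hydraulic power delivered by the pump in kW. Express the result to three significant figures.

P_hyd ≈ 62.8 kW

V = 4Q/(πD²) = 3.182 m/s; Re = 4.34×10^5; ε/D = 3.35×10^-4; f = 0.01681
h_f = f(L/D)V²/2g = 26.49 m
Total head H = z + h_f = 35.7 + 26.49 = 62.19 m
P_hyd = ρgQH = 1000·9.81·0.103·62.19 = 62.84 kW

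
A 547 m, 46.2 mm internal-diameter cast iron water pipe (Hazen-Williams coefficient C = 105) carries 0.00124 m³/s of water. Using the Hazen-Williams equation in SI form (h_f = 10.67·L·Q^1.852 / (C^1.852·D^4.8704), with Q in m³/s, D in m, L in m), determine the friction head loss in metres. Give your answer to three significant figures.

h_f = 10.67·547·0.00124^1.852 / (105^1.852·0.0462^4.8704) = 13.92 m

h_f ≈ 13.9 m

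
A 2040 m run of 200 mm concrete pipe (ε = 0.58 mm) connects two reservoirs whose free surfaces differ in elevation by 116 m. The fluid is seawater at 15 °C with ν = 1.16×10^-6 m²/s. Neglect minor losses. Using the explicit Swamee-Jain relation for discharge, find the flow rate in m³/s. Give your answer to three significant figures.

Q ≈ 0.0917 m³/s

Swamee-Jain (Type II): Q = -0.965·√(gD⁵h_f/L)·ln[ε/(3.7D) + √(3.17ν²L/(gD³h_f))]
√(gD⁵h_f/L) = √(9.81·0.200⁵·116/2040) = 0.01336
ε/(3.7D) = 7.84×10^-4; √(3.17ν²L/(gD³h_f)) = 3.09×10^-5
Q = -0.965·0.01336·ln(8.147×10^-4) = 0.09170 m³/s
Check: V = 2.92 m/s, Re = 5.03×10^5, f = 0.02630, h_f = 117 m ≈ 116 m ✓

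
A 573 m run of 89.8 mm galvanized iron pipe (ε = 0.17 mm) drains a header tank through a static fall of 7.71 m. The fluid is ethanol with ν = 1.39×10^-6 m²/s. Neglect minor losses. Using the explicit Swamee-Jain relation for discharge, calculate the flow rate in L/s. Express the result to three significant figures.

Q ≈ 6.08 L/s

Swamee-Jain (Type II): Q = -0.965·√(gD⁵h_f/L)·ln[ε/(3.7D) + √(3.17ν²L/(gD³h_f))]
√(gD⁵h_f/L) = √(9.81·0.0898⁵·7.71/573) = 8.780×10^-4
ε/(3.7D) = 5.12×10^-4; √(3.17ν²L/(gD³h_f)) = 2.53×10^-4
Q = -0.965·8.780×10^-4·ln(7.648×10^-4) = 0.006080 m³/s
Check: V = 0.960 m/s, Re = 6.20×10^4, f = 0.02598, h_f = 7.79 m ≈ 7.71 m ✓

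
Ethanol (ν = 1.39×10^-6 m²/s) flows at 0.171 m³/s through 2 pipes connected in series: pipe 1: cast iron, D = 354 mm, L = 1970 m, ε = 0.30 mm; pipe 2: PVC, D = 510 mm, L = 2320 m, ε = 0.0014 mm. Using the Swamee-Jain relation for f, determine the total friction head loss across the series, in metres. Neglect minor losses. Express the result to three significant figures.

Pipe 1: V = 1.737 m/s, Re = 4.42×10^5, ε/D = 8.47×10^-4, f = 0.01975, h_1 = f(L/D)V²/2g = 16.91 m
Pipe 2: V = 0.8371 m/s, Re = 3.07×10^5, ε/D = 2.75×10^-6, f = 0.01434, h_2 = f(L/D)V²/2g = 2.330 m
Series → Q common, losses add: H = Σh = 19.24 m

H ≈ 19.2 m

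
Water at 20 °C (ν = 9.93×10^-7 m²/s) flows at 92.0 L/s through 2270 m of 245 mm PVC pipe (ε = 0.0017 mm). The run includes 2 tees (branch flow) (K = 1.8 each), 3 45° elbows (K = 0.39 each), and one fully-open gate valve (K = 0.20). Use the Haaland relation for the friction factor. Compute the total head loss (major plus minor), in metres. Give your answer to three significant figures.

V = 4Q/(πD²) = 1.951 m/s; V²/2g = 0.1941 m
Re = 4.81×10^5, ε/D = 6.94×10^-6 → f = 0.01323 (Haaland)
Major: h_f = f(L/D)·V²/2g = 0.01323·9265·0.1941 = 23.79 m
Minor: ΣK = 4.97; h_m = ΣK·V²/2g = 0.9647 m
Total H_L = 23.79 + 0.9647 = 24.75 m

H_L ≈ 24.8 m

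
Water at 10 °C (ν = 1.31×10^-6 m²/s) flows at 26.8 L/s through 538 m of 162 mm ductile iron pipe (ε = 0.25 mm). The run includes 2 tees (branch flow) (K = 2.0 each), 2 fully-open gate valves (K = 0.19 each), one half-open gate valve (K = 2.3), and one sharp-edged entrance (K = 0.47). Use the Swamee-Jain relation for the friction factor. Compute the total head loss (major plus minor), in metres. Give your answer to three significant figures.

H_L ≈ 7.30 m

V = 4Q/(πD²) = 1.300 m/s; V²/2g = 0.08616 m
Re = 1.61×10^5, ε/D = 0.00154 → f = 0.02336 (Swamee-Jain)
Major: h_f = f(L/D)·V²/2g = 0.02336·3321·0.08616 = 6.685 m
Minor: ΣK = 7.15; h_m = ΣK·V²/2g = 0.6161 m
Total H_L = 6.685 + 0.6161 = 7.301 m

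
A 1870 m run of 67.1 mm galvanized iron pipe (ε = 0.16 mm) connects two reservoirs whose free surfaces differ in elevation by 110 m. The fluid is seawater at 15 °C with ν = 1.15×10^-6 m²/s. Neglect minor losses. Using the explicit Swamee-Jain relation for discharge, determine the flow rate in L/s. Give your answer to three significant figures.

Q ≈ 6.10 L/s

Swamee-Jain (Type II): Q = -0.965·√(gD⁵h_f/L)·ln[ε/(3.7D) + √(3.17ν²L/(gD³h_f))]
√(gD⁵h_f/L) = √(9.81·0.0671⁵·110/1870) = 8.860×10^-4
ε/(3.7D) = 6.44×10^-4; √(3.17ν²L/(gD³h_f)) = 1.55×10^-4
Q = -0.965·8.860×10^-4·ln(7.995×10^-4) = 0.006097 m³/s
Check: V = 1.72 m/s, Re = 1.01×10^5, f = 0.02629, h_f = 111 m ≈ 110 m ✓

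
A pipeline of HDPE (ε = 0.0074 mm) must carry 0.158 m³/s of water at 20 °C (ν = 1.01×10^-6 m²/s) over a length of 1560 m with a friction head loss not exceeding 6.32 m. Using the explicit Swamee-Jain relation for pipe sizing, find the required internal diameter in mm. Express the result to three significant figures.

D ≈ 372 mm

Swamee-Jain (Type III): D = 0.66·[ε^1.25·(LQ²/(gh_f))^4.75 + ν·Q^9.4·(L/(gh_f))^5.2]^0.04
LQ²/(gh_f) = 0.6281; L/(gh_f) = 25.16
Term 1 = ε^1.25·(…)^4.75 = 4.24×10^-8; Term 2 = ν·Q^9.4·(…)^5.2 = 5.70×10^-7
D = 0.66·(4.24×10^-8 + 5.70×10^-7)^0.04 = 0.3724 m = 372 mm
Check: V = 1.45 m/s, Re = 5.35×10^5, f = 0.01326, h_f = 5.96 m ≈ 6.32 m ✓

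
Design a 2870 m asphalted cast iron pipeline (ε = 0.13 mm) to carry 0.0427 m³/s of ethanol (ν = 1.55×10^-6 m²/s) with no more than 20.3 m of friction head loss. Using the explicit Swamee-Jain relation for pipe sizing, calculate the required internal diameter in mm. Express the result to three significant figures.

D ≈ 215 mm

Swamee-Jain (Type III): D = 0.66·[ε^1.25·(LQ²/(gh_f))^4.75 + ν·Q^9.4·(L/(gh_f))^5.2]^0.04
LQ²/(gh_f) = 0.02628; L/(gh_f) = 14.41
Term 1 = ε^1.25·(…)^4.75 = 4.32×10^-13; Term 2 = ν·Q^9.4·(…)^5.2 = 2.20×10^-13
D = 0.66·(4.32×10^-13 + 2.20×10^-13)^0.04 = 0.2148 m = 215 mm
Check: V = 1.18 m/s, Re = 1.63×10^5, f = 0.01981, h_f = 18.7 m ≈ 20.3 m ✓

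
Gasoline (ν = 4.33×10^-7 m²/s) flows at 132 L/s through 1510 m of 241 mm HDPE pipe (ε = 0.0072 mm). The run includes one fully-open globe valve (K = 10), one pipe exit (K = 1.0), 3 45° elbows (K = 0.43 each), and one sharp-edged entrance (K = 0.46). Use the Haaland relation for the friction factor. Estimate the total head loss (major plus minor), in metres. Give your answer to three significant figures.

V = 4Q/(πD²) = 2.894 m/s; V²/2g = 0.4268 m
Re = 1.61×10^6, ε/D = 2.99×10^-5 → f = 0.01147 (Haaland)
Major: h_f = f(L/D)·V²/2g = 0.01147·6266·0.4268 = 30.68 m
Minor: ΣK = 12.8; h_m = ΣK·V²/2g = 5.441 m
Total H_L = 30.68 + 5.441 = 36.12 m

H_L ≈ 36.1 m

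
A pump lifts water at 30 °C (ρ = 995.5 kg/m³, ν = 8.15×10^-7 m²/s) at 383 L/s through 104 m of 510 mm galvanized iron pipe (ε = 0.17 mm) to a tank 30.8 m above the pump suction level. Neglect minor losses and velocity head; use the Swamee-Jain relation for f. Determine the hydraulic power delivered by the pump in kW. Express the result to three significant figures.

V = 4Q/(πD²) = 1.875 m/s; Re = 1.17×10^6; ε/D = 3.33×10^-4; f = 0.01595
h_f = f(L/D)V²/2g = 0.5827 m
Total head H = z + h_f = 30.8 + 0.5827 = 31.38 m
P_hyd = ρgQH = 995.5·9.81·0.383·31.38 = 117.4 kW

P_hyd ≈ 117 kW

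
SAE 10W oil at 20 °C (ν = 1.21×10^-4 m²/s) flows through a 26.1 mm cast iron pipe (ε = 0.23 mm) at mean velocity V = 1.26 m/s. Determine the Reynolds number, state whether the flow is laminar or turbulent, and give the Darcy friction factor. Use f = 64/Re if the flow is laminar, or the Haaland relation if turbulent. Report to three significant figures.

Re ≈ 272; laminar; f = 64/Re ≈ 0.235

Re = VD/ν = 1.260·0.0261/1.21×10^-4 = 272
Re < 2300 → laminar → f = 64/Re = 0.2355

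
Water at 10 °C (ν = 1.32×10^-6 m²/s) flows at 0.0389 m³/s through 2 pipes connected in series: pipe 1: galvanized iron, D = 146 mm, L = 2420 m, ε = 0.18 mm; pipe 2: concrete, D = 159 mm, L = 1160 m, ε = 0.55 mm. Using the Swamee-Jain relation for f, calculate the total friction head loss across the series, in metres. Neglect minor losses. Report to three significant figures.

Pipe 1: V = 2.324 m/s, Re = 2.57×10^5, ε/D = 0.00123, f = 0.02180, h_1 = f(L/D)V²/2g = 99.44 m
Pipe 2: V = 1.959 m/s, Re = 2.36×10^5, ε/D = 0.00346, f = 0.02793, h_2 = f(L/D)V²/2g = 39.86 m
Series → Q common, losses add: H = Σh = 139.3 m

H ≈ 139 m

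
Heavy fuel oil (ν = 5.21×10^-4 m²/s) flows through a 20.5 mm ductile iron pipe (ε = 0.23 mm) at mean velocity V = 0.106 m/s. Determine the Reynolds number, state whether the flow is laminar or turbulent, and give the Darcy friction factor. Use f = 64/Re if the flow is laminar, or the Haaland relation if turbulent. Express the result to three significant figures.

Re ≈ 4.17; laminar; f = 64/Re ≈ 15.3

Re = VD/ν = 0.1060·0.0205/5.21×10^-4 = 4.17
Re < 2300 → laminar → f = 64/Re = 15.34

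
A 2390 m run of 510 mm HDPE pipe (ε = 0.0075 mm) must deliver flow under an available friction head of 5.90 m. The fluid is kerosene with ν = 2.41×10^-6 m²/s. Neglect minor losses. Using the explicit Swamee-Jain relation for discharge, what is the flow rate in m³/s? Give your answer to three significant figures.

Q ≈ 0.263 m³/s

Swamee-Jain (Type II): Q = -0.965·√(gD⁵h_f/L)·ln[ε/(3.7D) + √(3.17ν²L/(gD³h_f))]
√(gD⁵h_f/L) = √(9.81·0.510⁵·5.90/2390) = 0.02891
ε/(3.7D) = 3.97×10^-6; √(3.17ν²L/(gD³h_f)) = 7.57×10^-5
Q = -0.965·0.02891·ln(7.968×10^-5) = 0.2633 m³/s
Check: V = 1.29 m/s, Re = 2.73×10^5, f = 0.01480, h_f = 5.87 m ≈ 5.90 m ✓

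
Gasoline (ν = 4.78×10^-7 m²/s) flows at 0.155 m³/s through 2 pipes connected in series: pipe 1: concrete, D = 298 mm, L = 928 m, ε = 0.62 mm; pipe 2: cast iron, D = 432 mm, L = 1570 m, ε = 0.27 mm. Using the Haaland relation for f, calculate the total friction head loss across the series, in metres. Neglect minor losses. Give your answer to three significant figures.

Pipe 1: V = 2.222 m/s, Re = 1.39×10^6, ε/D = 0.00208, f = 0.02383, h_1 = f(L/D)V²/2g = 18.68 m
Pipe 2: V = 1.057 m/s, Re = 9.56×10^5, ε/D = 6.25×10^-4, f = 0.01799, h_2 = f(L/D)V²/2g = 3.727 m
Series → Q common, losses add: H = Σh = 22.41 m

H ≈ 22.4 m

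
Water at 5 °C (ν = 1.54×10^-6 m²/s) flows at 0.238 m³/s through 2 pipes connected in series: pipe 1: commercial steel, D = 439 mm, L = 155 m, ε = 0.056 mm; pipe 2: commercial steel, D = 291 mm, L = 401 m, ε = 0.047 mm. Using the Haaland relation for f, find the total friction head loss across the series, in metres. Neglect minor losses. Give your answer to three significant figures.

H ≈ 13.7 m

Pipe 1: V = 1.572 m/s, Re = 4.48×10^5, ε/D = 1.28×10^-4, f = 0.01474, h_1 = f(L/D)V²/2g = 0.6557 m
Pipe 2: V = 3.579 m/s, Re = 6.76×10^5, ε/D = 1.62×10^-4, f = 0.01454, h_2 = f(L/D)V²/2g = 13.07 m
Series → Q common, losses add: H = Σh = 13.73 m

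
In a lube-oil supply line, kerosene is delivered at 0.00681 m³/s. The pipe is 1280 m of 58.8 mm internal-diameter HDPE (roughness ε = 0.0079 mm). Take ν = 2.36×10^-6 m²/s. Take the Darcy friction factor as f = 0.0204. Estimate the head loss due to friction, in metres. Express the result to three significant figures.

V = 4Q/(πD²) = 4·0.00681/(π·0.0588²) = 2.508 m/s
h_f = f(L/D)V²/(2g) = 0.02040·(1280/0.0588)·2.508²/(2·9.81) = 142.4 m

h_f ≈ 142 m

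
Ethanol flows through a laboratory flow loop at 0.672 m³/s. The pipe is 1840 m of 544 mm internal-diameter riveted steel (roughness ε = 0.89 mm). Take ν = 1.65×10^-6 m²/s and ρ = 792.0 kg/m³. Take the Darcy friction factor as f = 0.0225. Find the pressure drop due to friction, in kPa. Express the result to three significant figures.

Δp ≈ 252 kPa

V = 4Q/(πD²) = 4·0.672/(π·0.544²) = 2.891 m/s
h_f = f(L/D)V²/(2g) = 0.02250·(1840/0.544)·2.891²/(2·9.81) = 32.42 m
Δp = ρg·h_f = 792.0·9.81·32.42 = 251.9 kPa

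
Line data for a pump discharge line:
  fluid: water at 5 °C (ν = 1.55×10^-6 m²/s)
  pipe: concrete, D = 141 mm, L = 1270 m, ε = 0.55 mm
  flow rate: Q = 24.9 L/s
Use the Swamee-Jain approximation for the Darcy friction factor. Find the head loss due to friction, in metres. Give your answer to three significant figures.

V = 4Q/(πD²) = 4·0.0249/(π·0.141²) = 1.595 m/s
Re = VD/ν = 1.595·0.141/1.55×10^-6 = 1.45×10^5 → turbulent
ε/D = 0.55/141 = 0.00390
Swamee-Jain: f = 0.02919
h_f = f(L/D)V²/(2g) = 0.02919·(1270/0.141)·1.595²/(2·9.81) = 34.08 m

h_f ≈ 34.1 m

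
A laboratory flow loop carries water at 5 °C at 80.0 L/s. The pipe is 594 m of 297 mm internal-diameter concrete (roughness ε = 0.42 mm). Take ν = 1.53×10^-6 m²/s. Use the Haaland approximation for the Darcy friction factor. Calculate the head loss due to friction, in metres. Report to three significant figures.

V = 4Q/(πD²) = 4·0.0800/(π·0.297²) = 1.155 m/s
Re = VD/ν = 1.155·0.297/1.53×10^-6 = 2.24×10^5 → turbulent
ε/D = 0.42/297 = 0.00141
Haaland: f = 0.02233
h_f = f(L/D)V²/(2g) = 0.02233·(594/0.297)·1.155²/(2·9.81) = 3.036 m

h_f ≈ 3.04 m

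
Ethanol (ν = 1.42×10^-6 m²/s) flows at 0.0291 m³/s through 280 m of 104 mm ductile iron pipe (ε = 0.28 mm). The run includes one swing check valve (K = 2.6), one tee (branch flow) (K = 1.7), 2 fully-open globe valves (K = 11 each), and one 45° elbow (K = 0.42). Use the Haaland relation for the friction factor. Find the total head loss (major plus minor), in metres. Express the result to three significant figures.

V = 4Q/(πD²) = 3.426 m/s; V²/2g = 0.5981 m
Re = 2.51×10^5, ε/D = 0.00269 → f = 0.02596 (Haaland)
Major: h_f = f(L/D)·V²/2g = 0.02596·2692·0.5981 = 41.80 m
Minor: ΣK = 26.7; h_m = ΣK·V²/2g = 15.98 m
Total H_L = 41.80 + 15.98 = 57.78 m

H_L ≈ 57.8 m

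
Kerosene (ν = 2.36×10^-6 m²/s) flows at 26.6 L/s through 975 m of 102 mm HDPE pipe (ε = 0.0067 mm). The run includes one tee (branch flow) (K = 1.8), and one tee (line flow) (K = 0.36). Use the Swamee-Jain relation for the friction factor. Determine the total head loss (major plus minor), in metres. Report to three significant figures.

H_L ≈ 89.6 m

V = 4Q/(πD²) = 3.255 m/s; V²/2g = 0.5401 m
Re = 1.41×10^5, ε/D = 6.57×10^-5 → f = 0.01713 (Swamee-Jain)
Major: h_f = f(L/D)·V²/2g = 0.01713·9559·0.5401 = 88.44 m
Minor: ΣK = 2.16; h_m = ΣK·V²/2g = 1.167 m
Total H_L = 88.44 + 1.167 = 89.60 m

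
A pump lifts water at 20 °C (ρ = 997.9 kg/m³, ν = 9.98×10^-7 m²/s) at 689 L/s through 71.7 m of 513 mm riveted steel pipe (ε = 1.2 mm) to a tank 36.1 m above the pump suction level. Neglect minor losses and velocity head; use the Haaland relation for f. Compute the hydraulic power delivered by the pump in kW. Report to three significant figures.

P_hyd ≈ 257 kW

V = 4Q/(πD²) = 3.333 m/s; Re = 1.71×10^6; ε/D = 0.00234; f = 0.02456
h_f = f(L/D)V²/2g = 1.944 m
Total head H = z + h_f = 36.1 + 1.944 = 38.04 m
P_hyd = ρgQH = 997.9·9.81·0.689·38.04 = 256.6 kW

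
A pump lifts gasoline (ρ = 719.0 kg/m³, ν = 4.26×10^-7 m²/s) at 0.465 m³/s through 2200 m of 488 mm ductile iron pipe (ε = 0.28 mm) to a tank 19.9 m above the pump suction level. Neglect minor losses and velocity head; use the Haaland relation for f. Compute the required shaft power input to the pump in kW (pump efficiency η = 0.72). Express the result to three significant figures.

P_shaft ≈ 203 kW

V = 4Q/(πD²) = 2.486 m/s; Re = 2.85×10^6; ε/D = 5.74×10^-4; f = 0.01740
h_f = f(L/D)V²/2g = 24.72 m
Total head H = z + h_f = 19.9 + 24.72 = 44.62 m
P_hyd = ρgQH = 719.0·9.81·0.465·44.62 = 146.3 kW
P_shaft = P_hyd/η = 146.3/0.72 = 203.3 kW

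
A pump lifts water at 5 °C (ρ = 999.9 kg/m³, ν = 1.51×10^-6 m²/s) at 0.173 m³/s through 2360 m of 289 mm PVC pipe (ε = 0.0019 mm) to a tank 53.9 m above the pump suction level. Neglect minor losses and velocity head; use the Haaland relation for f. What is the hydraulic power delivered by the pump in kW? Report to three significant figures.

P_hyd ≈ 156 kW

V = 4Q/(πD²) = 2.637 m/s; Re = 5.05×10^5; ε/D = 6.57×10^-6; f = 0.01311
h_f = f(L/D)V²/2g = 37.96 m
Total head H = z + h_f = 53.9 + 37.96 = 91.86 m
P_hyd = ρgQH = 999.9·9.81·0.173·91.86 = 155.9 kW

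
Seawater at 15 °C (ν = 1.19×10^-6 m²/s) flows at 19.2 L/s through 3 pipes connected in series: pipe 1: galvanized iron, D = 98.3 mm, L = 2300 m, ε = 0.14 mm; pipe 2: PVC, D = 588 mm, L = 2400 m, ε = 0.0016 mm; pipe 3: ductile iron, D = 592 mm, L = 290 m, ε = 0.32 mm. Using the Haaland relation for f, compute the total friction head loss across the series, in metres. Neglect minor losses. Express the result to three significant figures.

H ≈ 171 m

Pipe 1: V = 2.530 m/s, Re = 2.09×10^5, ε/D = 0.00142, f = 0.02243, h_1 = f(L/D)V²/2g = 171.2 m
Pipe 2: V = 0.07071 m/s, Re = 3.49×10^4, ε/D = 2.72×10^-6, f = 0.02250, h_2 = f(L/D)V²/2g = 0.02340 m
Pipe 3: V = 0.06975 m/s, Re = 3.47×10^4, ε/D = 5.41×10^-4, f = 0.02388, h_3 = f(L/D)V²/2g = 0.002901 m
Series → Q common, losses add: H = Σh = 171.2 m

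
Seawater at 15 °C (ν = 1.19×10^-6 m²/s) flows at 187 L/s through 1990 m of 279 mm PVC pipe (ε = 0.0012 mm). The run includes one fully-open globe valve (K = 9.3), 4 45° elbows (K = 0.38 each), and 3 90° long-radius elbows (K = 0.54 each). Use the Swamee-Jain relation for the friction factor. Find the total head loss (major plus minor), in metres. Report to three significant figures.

V = 4Q/(πD²) = 3.059 m/s; V²/2g = 0.4769 m
Re = 7.17×10^5, ε/D = 4.30×10^-6 → f = 0.01237 (Swamee-Jain)
Major: h_f = f(L/D)·V²/2g = 0.01237·7133·0.4769 = 42.08 m
Minor: ΣK = 12.4; h_m = ΣK·V²/2g = 5.932 m
Total H_L = 42.08 + 5.932 = 48.02 m

H_L ≈ 48.0 m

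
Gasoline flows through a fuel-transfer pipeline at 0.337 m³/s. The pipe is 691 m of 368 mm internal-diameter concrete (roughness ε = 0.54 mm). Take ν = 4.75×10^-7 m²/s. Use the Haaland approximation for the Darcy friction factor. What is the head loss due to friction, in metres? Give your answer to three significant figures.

V = 4Q/(πD²) = 4·0.337/(π·0.368²) = 3.168 m/s
Re = VD/ν = 3.168·0.368/4.75×10^-7 = 2.45×10^6 → turbulent
ε/D = 0.54/368 = 0.00147
Haaland: f = 0.02173
h_f = f(L/D)V²/(2g) = 0.02173·(691/0.368)·3.168²/(2·9.81) = 20.88 m

h_f ≈ 20.9 m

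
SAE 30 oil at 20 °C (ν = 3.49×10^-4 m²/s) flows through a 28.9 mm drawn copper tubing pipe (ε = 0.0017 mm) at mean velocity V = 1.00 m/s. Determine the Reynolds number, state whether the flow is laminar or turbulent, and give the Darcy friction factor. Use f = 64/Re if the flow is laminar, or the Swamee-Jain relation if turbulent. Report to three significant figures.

Re ≈ 82.8; laminar; f = 64/Re ≈ 0.773

Re = VD/ν = 1.000·0.0289/3.49×10^-4 = 82.8
Re < 2300 → laminar → f = 64/Re = 0.7729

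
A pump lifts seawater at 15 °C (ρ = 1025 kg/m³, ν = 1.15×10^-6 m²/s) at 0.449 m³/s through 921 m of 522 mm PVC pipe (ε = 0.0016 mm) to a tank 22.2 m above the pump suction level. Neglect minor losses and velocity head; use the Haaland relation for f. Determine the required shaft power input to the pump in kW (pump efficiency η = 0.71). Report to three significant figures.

P_shaft ≈ 171 kW

V = 4Q/(πD²) = 2.098 m/s; Re = 9.52×10^5; ε/D = 3.07×10^-6; f = 0.01173
h_f = f(L/D)V²/2g = 4.643 m
Total head H = z + h_f = 22.2 + 4.643 = 26.84 m
P_hyd = ρgQH = 1025·9.81·0.449·26.84 = 121.2 kW
P_shaft = P_hyd/η = 121.2/0.71 = 170.7 kW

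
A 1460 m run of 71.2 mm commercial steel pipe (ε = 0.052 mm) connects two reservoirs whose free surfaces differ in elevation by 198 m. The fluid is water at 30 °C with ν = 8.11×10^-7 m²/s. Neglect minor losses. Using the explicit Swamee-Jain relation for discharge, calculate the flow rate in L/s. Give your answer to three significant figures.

Swamee-Jain (Type II): Q = -0.965·√(gD⁵h_f/L)·ln[ε/(3.7D) + √(3.17ν²L/(gD³h_f))]
√(gD⁵h_f/L) = √(9.81·0.0712⁵·198/1460) = 0.001560
ε/(3.7D) = 1.97×10^-4; √(3.17ν²L/(gD³h_f)) = 6.59×10^-5
Q = -0.965·0.001560·ln(2.633×10^-4) = 0.01241 m³/s
Check: V = 3.12 m/s, Re = 2.74×10^5, f = 0.01964, h_f = 199 m ≈ 198 m ✓

Q ≈ 12.4 L/s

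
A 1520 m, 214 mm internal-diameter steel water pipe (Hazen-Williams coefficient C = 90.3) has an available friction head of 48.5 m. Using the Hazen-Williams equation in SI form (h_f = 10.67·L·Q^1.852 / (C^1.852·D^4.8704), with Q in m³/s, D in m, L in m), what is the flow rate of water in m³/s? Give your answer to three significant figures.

Rearranging: Q = [h_f·C^1.852·D^4.8704 / (10.67·L)]^(1/1.852)
Q = [48.5·90.3^1.852·0.214^4.8704 / (10.67·1520)]^0.540 = 0.06789 m³/s

Q ≈ 0.0679 m³/s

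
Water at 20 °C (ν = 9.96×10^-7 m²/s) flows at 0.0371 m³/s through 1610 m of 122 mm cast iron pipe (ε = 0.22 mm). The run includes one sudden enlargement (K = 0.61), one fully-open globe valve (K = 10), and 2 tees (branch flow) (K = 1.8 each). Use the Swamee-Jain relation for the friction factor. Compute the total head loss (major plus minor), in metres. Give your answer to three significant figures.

V = 4Q/(πD²) = 3.174 m/s; V²/2g = 0.5134 m
Re = 3.89×10^5, ε/D = 0.00180 → f = 0.02342 (Swamee-Jain)
Major: h_f = f(L/D)·V²/2g = 0.02342·13197·0.5134 = 158.7 m
Minor: ΣK = 14.2; h_m = ΣK·V²/2g = 7.295 m
Total H_L = 158.7 + 7.295 = 166.0 m

H_L ≈ 166 m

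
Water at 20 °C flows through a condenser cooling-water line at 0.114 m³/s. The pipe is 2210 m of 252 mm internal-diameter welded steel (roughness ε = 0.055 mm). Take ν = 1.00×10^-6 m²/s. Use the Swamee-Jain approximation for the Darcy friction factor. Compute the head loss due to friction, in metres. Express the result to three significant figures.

h_f ≈ 36.2 m

V = 4Q/(πD²) = 4·0.114/(π·0.252²) = 2.286 m/s
Re = VD/ν = 2.286·0.252/1.00×10^-6 = 5.76×10^5 → turbulent
ε/D = 0.055/252 = 2.18×10^-4
Swamee-Jain: f = 0.01551
h_f = f(L/D)V²/(2g) = 0.01551·(2210/0.252)·2.286²/(2·9.81) = 36.21 m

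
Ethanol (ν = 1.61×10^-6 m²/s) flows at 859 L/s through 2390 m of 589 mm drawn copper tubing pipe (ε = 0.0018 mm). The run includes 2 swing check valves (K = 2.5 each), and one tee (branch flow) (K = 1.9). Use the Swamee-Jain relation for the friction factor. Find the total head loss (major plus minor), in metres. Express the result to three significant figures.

H_L ≈ 27.0 m

V = 4Q/(πD²) = 3.153 m/s; V²/2g = 0.5066 m
Re = 1.15×10^6, ε/D = 3.06×10^-6 → f = 0.01142 (Swamee-Jain)
Major: h_f = f(L/D)·V²/2g = 0.01142·4058·0.5066 = 23.47 m
Minor: ΣK = 6.90; h_m = ΣK·V²/2g = 3.495 m
Total H_L = 23.47 + 3.495 = 26.96 m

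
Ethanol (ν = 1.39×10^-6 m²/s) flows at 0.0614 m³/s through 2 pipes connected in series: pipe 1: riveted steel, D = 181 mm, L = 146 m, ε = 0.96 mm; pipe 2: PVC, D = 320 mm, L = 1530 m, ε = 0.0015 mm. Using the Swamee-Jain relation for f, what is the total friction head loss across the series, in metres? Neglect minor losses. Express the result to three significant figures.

Pipe 1: V = 2.386 m/s, Re = 3.11×10^5, ε/D = 0.00530, f = 0.03134, h_1 = f(L/D)V²/2g = 7.338 m
Pipe 2: V = 0.7634 m/s, Re = 1.76×10^5, ε/D = 4.69×10^-6, f = 0.01597, h_2 = f(L/D)V²/2g = 2.268 m
Series → Q common, losses add: H = Σh = 9.606 m

H ≈ 9.61 m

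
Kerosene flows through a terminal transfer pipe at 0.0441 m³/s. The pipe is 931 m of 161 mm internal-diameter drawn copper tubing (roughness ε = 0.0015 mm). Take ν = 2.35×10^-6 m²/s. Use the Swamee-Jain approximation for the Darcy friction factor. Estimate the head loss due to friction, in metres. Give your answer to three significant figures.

h_f ≈ 22.9 m

V = 4Q/(πD²) = 4·0.0441/(π·0.161²) = 2.166 m/s
Re = VD/ν = 2.166·0.161/2.35×10^-6 = 1.48×10^5 → turbulent
ε/D = 0.0015/161 = 9.32×10^-6
Swamee-Jain: f = 0.01655
h_f = f(L/D)V²/(2g) = 0.01655·(931/0.161)·2.166²/(2·9.81) = 22.89 m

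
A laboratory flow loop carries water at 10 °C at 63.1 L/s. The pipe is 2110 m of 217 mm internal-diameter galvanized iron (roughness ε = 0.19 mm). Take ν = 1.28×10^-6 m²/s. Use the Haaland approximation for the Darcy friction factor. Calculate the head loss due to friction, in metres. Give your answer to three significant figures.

h_f ≈ 28.9 m

V = 4Q/(πD²) = 4·0.0631/(π·0.217²) = 1.706 m/s
Re = VD/ν = 1.706·0.217/1.28×10^-6 = 2.89×10^5 → turbulent
ε/D = 0.19/217 = 8.76×10^-4
Haaland: f = 0.02001
h_f = f(L/D)V²/(2g) = 0.02001·(2110/0.217)·1.706²/(2·9.81) = 28.87 m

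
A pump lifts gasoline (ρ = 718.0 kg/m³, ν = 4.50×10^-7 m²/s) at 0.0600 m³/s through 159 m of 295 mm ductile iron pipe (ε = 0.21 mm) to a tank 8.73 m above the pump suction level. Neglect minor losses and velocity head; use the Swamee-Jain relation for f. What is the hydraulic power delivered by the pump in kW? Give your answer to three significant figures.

P_hyd ≈ 3.86 kW

V = 4Q/(πD²) = 0.8778 m/s; Re = 5.75×10^5; ε/D = 7.12×10^-4; f = 0.01889
h_f = f(L/D)V²/2g = 0.3998 m
Total head H = z + h_f = 8.73 + 0.3998 = 9.130 m
P_hyd = ρgQH = 718.0·9.81·0.0600·9.130 = 3.858 kW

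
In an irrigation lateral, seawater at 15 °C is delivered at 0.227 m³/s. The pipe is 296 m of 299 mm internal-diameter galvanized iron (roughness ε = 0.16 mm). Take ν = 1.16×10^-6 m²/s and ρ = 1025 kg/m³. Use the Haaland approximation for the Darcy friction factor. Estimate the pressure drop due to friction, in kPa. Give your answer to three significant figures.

Δp ≈ 92.7 kPa

V = 4Q/(πD²) = 4·0.227/(π·0.299²) = 3.233 m/s
Re = VD/ν = 3.233·0.299/1.16×10^-6 = 8.33×10^5 → turbulent
ε/D = 0.16/299 = 5.35×10^-4
Haaland: f = 0.01749
h_f = f(L/D)V²/(2g) = 0.01749·(296/0.299)·3.233²/(2·9.81) = 9.223 m
Δp = ρg·h_f = 1025·9.81·9.223 = 92.74 kPa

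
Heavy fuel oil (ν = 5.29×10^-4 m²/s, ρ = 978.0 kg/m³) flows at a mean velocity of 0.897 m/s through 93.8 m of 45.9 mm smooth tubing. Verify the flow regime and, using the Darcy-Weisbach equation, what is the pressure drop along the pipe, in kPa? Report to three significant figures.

Re = VD/ν = 0.897·0.04590/5.29×10^-4 = 77.8 → laminar (Re < 2300)
f = 64/Re = 0.8223
h_f = f(L/D)V²/(2g) = 0.8223·(93.8/0.04590)·0.897²/(2·9.81) = 68.91 m
Δp = ρg·h_f = 978.0·9.81·68.91 = 661.2 kPa

Δp ≈ 661 kPa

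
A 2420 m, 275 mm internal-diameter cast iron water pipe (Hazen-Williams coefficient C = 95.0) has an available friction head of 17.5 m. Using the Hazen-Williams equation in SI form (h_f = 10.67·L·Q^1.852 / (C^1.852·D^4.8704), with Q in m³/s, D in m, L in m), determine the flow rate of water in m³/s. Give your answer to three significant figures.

Q ≈ 0.0620 m³/s

Rearranging: Q = [h_f·C^1.852·D^4.8704 / (10.67·L)]^(1/1.852)
Q = [17.5·95.0^1.852·0.275^4.8704 / (10.67·2420)]^0.540 = 0.06197 m³/s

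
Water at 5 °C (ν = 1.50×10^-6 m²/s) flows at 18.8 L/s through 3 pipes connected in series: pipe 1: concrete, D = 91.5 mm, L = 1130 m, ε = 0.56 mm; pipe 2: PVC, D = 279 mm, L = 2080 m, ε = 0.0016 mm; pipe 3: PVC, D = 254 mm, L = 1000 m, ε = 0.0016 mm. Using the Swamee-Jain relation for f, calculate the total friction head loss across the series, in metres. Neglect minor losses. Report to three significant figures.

H ≈ 171 m

Pipe 1: V = 2.859 m/s, Re = 1.74×10^5, ε/D = 0.00612, f = 0.03297, h_1 = f(L/D)V²/2g = 169.7 m
Pipe 2: V = 0.3075 m/s, Re = 5.72×10^4, ε/D = 5.73×10^-6, f = 0.02017, h_2 = f(L/D)V²/2g = 0.7248 m
Pipe 3: V = 0.3710 m/s, Re = 6.28×10^4, ε/D = 6.30×10^-6, f = 0.01976, h_3 = f(L/D)V²/2g = 0.5459 m
Series → Q common, losses add: H = Σh = 170.9 m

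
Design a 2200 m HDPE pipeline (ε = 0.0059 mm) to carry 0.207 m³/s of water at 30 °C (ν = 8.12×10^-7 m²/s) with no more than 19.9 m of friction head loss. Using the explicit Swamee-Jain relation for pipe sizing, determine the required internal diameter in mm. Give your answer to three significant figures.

Swamee-Jain (Type III): D = 0.66·[ε^1.25·(LQ²/(gh_f))^4.75 + ν·Q^9.4·(L/(gh_f))^5.2]^0.04
LQ²/(gh_f) = 0.4829; L/(gh_f) = 11.27
Term 1 = ε^1.25·(…)^4.75 = 9.16×10^-9; Term 2 = ν·Q^9.4·(…)^5.2 = 8.90×10^-8
D = 0.66·(9.16×10^-9 + 8.90×10^-8)^0.04 = 0.3461 m = 346 mm
Check: V = 2.20 m/s, Re = 9.38×10^5, f = 0.01213, h_f = 19.0 m ≈ 19.9 m ✓

D ≈ 346 mm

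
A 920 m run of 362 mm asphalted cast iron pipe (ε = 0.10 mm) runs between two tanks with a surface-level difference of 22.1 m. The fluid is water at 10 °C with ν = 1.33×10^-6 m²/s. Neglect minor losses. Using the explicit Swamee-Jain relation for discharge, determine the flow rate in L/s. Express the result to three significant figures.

Q ≈ 341 L/s

Swamee-Jain (Type II): Q = -0.965·√(gD⁵h_f/L)·ln[ε/(3.7D) + √(3.17ν²L/(gD³h_f))]
√(gD⁵h_f/L) = √(9.81·0.362⁵·22.1/920) = 0.03827
ε/(3.7D) = 7.47×10^-5; √(3.17ν²L/(gD³h_f)) = 2.24×10^-5
Q = -0.965·0.03827·ln(9.706×10^-5) = 0.3413 m³/s
Check: V = 3.32 m/s, Re = 9.03×10^5, f = 0.01562, h_f = 22.2 m ≈ 22.1 m ✓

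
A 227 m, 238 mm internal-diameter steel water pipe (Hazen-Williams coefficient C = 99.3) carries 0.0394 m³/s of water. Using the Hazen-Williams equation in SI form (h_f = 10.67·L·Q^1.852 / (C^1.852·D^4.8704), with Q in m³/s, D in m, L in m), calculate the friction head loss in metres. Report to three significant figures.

h_f = 10.67·227·0.0394^1.852 / (99.3^1.852·0.238^4.8704) = 1.321 m

h_f ≈ 1.32 m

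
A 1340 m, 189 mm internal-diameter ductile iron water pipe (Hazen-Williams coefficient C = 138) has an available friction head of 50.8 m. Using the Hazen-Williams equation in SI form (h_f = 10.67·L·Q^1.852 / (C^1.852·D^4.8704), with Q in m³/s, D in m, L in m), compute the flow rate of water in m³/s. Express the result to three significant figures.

Q ≈ 0.0821 m³/s

Rearranging: Q = [h_f·C^1.852·D^4.8704 / (10.67·L)]^(1/1.852)
Q = [50.8·138^1.852·0.189^4.8704 / (10.67·1340)]^0.540 = 0.08214 m³/s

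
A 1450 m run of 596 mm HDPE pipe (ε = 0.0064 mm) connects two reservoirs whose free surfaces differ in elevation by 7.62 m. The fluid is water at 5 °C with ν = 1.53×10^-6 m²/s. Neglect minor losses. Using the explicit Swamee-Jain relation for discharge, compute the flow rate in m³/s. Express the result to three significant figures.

Swamee-Jain (Type II): Q = -0.965·√(gD⁵h_f/L)·ln[ε/(3.7D) + √(3.17ν²L/(gD³h_f))]
√(gD⁵h_f/L) = √(9.81·0.596⁵·7.62/1450) = 0.06226
ε/(3.7D) = 2.90×10^-6; √(3.17ν²L/(gD³h_f)) = 2.61×10^-5
Q = -0.965·0.06226·ln(2.898×10^-5) = 0.6278 m³/s
Check: V = 2.25 m/s, Re = 8.77×10^5, f = 0.01211, h_f = 7.61 m ≈ 7.62 m ✓

Q ≈ 0.628 m³/s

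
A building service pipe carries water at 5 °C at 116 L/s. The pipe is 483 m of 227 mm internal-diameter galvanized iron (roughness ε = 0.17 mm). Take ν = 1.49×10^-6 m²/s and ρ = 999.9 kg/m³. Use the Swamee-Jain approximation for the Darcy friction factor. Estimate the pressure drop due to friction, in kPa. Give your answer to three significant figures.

V = 4Q/(πD²) = 4·0.116/(π·0.227²) = 2.866 m/s
Re = VD/ν = 2.866·0.227/1.49×10^-6 = 4.37×10^5 → turbulent
ε/D = 0.17/227 = 7.49×10^-4
Swamee-Jain: f = 0.01928
h_f = f(L/D)V²/(2g) = 0.01928·(483/0.227)·2.866²/(2·9.81) = 17.18 m
Δp = ρg·h_f = 999.9·9.81·17.18 = 168.5 kPa

Δp ≈ 168 kPa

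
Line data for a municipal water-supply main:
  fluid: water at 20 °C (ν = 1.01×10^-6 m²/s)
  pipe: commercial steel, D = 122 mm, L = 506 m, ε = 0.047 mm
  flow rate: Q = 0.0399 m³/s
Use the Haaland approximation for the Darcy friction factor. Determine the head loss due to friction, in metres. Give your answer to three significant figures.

h_f ≈ 41.8 m

V = 4Q/(πD²) = 4·0.0399/(π·0.122²) = 3.413 m/s
Re = VD/ν = 3.413·0.122/1.01×10^-6 = 4.12×10^5 → turbulent
ε/D = 0.047/122 = 3.85×10^-4
Haaland: f = 0.01699
h_f = f(L/D)V²/(2g) = 0.01699·(506/0.122)·3.413²/(2·9.81) = 41.85 m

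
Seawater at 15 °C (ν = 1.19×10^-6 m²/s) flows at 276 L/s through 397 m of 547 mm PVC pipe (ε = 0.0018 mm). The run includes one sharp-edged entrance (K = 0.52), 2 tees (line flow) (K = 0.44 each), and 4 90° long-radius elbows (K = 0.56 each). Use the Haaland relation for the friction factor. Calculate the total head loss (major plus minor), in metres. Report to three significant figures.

V = 4Q/(πD²) = 1.174 m/s; V²/2g = 0.07031 m
Re = 5.40×10^5, ε/D = 3.29×10^-6 → f = 0.01292 (Haaland)
Major: h_f = f(L/D)·V²/2g = 0.01292·725.8·0.07031 = 0.6594 m
Minor: ΣK = 3.64; h_m = ΣK·V²/2g = 0.2559 m
Total H_L = 0.6594 + 0.2559 = 0.9153 m

H_L ≈ 0.915 m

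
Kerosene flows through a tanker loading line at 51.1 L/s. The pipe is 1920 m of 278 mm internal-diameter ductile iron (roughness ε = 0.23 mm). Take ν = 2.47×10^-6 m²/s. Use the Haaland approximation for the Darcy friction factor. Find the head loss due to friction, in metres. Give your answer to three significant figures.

h_f ≈ 5.36 m

V = 4Q/(πD²) = 4·0.0511/(π·0.278²) = 0.8419 m/s
Re = VD/ν = 0.8419·0.278/2.47×10^-6 = 9.48×10^4 → turbulent
ε/D = 0.23/278 = 8.27×10^-4
Haaland: f = 0.02147
h_f = f(L/D)V²/(2g) = 0.02147·(1920/0.278)·0.8419²/(2·9.81) = 5.356 m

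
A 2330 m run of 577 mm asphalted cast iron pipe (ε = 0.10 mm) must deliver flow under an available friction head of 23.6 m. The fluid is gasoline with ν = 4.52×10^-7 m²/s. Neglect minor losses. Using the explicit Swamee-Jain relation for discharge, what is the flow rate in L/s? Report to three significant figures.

Swamee-Jain (Type II): Q = -0.965·√(gD⁵h_f/L)·ln[ε/(3.7D) + √(3.17ν²L/(gD³h_f))]
√(gD⁵h_f/L) = √(9.81·0.577⁵·23.6/2330) = 0.07972
ε/(3.7D) = 4.68×10^-5; √(3.17ν²L/(gD³h_f)) = 5.82×10^-6
Q = -0.965·0.07972·ln(5.267×10^-5) = 0.7579 m³/s
Check: V = 2.90 m/s, Re = 3.70×10^6, f = 0.01372, h_f = 23.7 m ≈ 23.6 m ✓

Q ≈ 758 L/s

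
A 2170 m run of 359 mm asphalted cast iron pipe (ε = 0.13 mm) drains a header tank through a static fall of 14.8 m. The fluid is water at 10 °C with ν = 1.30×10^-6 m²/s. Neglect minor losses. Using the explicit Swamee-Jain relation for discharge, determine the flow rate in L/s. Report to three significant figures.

Q ≈ 171 L/s

Swamee-Jain (Type II): Q = -0.965·√(gD⁵h_f/L)·ln[ε/(3.7D) + √(3.17ν²L/(gD³h_f))]
√(gD⁵h_f/L) = √(9.81·0.359⁵·14.8/2170) = 0.01997
ε/(3.7D) = 9.79×10^-5; √(3.17ν²L/(gD³h_f)) = 4.16×10^-5
Q = -0.965·0.01997·ln(1.395×10^-4) = 0.1711 m³/s
Check: V = 1.69 m/s, Re = 4.67×10^5, f = 0.01692, h_f = 14.9 m ≈ 14.8 m ✓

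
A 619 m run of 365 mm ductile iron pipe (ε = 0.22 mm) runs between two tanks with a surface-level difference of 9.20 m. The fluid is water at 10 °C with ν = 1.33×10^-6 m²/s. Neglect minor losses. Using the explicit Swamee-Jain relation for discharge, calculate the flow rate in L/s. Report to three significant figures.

Swamee-Jain (Type II): Q = -0.965·√(gD⁵h_f/L)·ln[ε/(3.7D) + √(3.17ν²L/(gD³h_f))]
√(gD⁵h_f/L) = √(9.81·0.365⁵·9.20/619) = 0.03073
ε/(3.7D) = 1.63×10^-4; √(3.17ν²L/(gD³h_f)) = 2.81×10^-5
Q = -0.965·0.03073·ln(1.910×10^-4) = 0.2540 m³/s
Check: V = 2.43 m/s, Re = 6.66×10^5, f = 0.01818, h_f = 9.26 m ≈ 9.20 m ✓

Q ≈ 254 L/s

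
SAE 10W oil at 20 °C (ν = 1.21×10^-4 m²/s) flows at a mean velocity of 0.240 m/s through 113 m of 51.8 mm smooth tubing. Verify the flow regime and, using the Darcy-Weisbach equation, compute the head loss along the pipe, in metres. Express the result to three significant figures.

Re = VD/ν = 0.240·0.05180/1.21×10^-4 = 103 → laminar (Re < 2300)
f = 64/Re = 0.6229
h_f = f(L/D)V²/(2g) = 0.6229·(113/0.05180)·0.240²/(2·9.81) = 3.989 m

h_f ≈ 3.99 m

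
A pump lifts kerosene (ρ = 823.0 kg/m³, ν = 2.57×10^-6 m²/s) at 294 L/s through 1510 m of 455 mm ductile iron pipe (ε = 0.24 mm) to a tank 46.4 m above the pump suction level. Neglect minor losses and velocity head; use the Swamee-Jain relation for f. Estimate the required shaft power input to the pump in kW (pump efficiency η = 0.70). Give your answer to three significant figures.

P_shaft ≈ 192 kW

V = 4Q/(πD²) = 1.808 m/s; Re = 3.20×10^5; ε/D = 5.27×10^-4; f = 0.01840
h_f = f(L/D)V²/2g = 10.18 m
Total head H = z + h_f = 46.4 + 10.18 = 56.58 m
P_hyd = ρgQH = 823.0·9.81·0.294·56.58 = 134.3 kW
P_shaft = P_hyd/η = 134.3/0.70 = 191.9 kW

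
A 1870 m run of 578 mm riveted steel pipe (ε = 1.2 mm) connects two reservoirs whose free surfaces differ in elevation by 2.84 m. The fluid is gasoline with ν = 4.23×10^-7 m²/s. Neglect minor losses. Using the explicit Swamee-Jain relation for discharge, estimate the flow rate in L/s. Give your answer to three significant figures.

Swamee-Jain (Type II): Q = -0.965·√(gD⁵h_f/L)·ln[ε/(3.7D) + √(3.17ν²L/(gD³h_f))]
√(gD⁵h_f/L) = √(9.81·0.578⁵·2.84/1870) = 0.03100
ε/(3.7D) = 5.61×10^-4; √(3.17ν²L/(gD³h_f)) = 1.40×10^-5
Q = -0.965·0.03100·ln(5.752×10^-4) = 0.2232 m³/s
Check: V = 0.851 m/s, Re = 1.16×10^6, f = 0.02388, h_f = 2.85 m ≈ 2.84 m ✓

Q ≈ 223 L/s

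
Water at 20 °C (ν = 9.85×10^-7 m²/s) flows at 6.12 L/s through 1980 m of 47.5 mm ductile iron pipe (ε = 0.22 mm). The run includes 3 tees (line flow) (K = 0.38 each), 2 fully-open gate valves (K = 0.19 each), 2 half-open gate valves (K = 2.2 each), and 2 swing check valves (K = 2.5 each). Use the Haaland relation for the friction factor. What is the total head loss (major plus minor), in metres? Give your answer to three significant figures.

H_L ≈ 774 m

V = 4Q/(πD²) = 3.454 m/s; V²/2g = 0.6079 m
Re = 1.67×10^5, ε/D = 0.00463 → f = 0.03028 (Haaland)
Major: h_f = f(L/D)·V²/2g = 0.03028·41684·0.6079 = 767.3 m
Minor: ΣK = 10.9; h_m = ΣK·V²/2g = 6.639 m
Total H_L = 767.3 + 6.639 = 773.9 m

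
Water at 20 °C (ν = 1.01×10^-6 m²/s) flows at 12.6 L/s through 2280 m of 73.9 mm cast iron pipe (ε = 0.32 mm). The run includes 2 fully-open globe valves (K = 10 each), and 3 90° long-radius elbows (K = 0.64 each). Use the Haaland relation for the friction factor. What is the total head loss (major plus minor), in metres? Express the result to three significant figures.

V = 4Q/(πD²) = 2.938 m/s; V²/2g = 0.4398 m
Re = 2.15×10^5, ε/D = 0.00433 → f = 0.02959 (Haaland)
Major: h_f = f(L/D)·V²/2g = 0.02959·30853·0.4398 = 401.5 m
Minor: ΣK = 21.9; h_m = ΣK·V²/2g = 9.641 m
Total H_L = 401.5 + 9.641 = 411.1 m

H_L ≈ 411 m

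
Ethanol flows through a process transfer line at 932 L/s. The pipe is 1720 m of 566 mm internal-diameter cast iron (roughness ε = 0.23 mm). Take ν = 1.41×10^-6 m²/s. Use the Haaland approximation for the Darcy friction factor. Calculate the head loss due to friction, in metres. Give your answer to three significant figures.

V = 4Q/(πD²) = 4·0.932/(π·0.566²) = 3.704 m/s
Re = VD/ν = 3.704·0.566/1.41×10^-6 = 1.49×10^6 → turbulent
ε/D = 0.23/566 = 4.06×10^-4
Haaland: f = 0.01633
h_f = f(L/D)V²/(2g) = 0.01633·(1720/0.566)·3.704²/(2·9.81) = 34.70 m

h_f ≈ 34.7 m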